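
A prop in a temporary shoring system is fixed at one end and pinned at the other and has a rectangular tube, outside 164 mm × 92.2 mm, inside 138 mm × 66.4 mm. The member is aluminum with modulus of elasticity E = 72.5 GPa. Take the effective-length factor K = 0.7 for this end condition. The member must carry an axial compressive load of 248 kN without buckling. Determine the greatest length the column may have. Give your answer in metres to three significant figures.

Weak-axis I_min = (h_o·b_o³ − h_i·b_i³)/12 with b_o = 92.2, b_i = 66.40 mm (shorter outer/inner sides).
I_min = (164×92.2³ − 138.0×66.40³)/12 = 7.345×10^6 mm⁴
I = 7.345×10^-6 m⁴
At the buckling limit P_cr = P = 2.480×10^5 N
From P_cr = π²EI/(K·L)²:  L = (1/K)·√(π²EI/P_cr) = (1/0.7)·√(π²×7.25×10^10×7.345×10^-6/2.480×10^5)
L = 6.58 m

L_max ≈ 6.58 m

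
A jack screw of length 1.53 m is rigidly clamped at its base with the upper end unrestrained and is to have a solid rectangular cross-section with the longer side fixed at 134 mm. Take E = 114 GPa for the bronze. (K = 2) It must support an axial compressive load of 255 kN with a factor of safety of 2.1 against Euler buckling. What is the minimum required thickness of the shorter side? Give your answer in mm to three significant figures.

Required P_cr = n·P = 2.1 × 255 = 535.5 kN
L_e = K·L = 2 × 1.53 = 3.060 m
Required I = P_cr·L_e²/(π²E) = 5.355×10^5 × 3.060² / (π² × 1.14×10^11) = 4.457×10^-6 m⁴
I_req = 4.457×10^6 mm⁴
Rectangle, weak axis: I_min = h·b³/12 with h = 134 mm fixed  ⇒  b = (12I/h)^(1/3) = 73.6 mm

b ≈ 73.6 mm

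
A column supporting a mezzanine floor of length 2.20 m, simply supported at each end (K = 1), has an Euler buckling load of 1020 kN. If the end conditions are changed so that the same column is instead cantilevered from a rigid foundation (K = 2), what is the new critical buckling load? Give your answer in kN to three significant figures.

P_cr ≈ 255 kN

P_cr ∝ 1/K², so P_cr,new = P_cr,old × (K_old/K_new)² = 1020 × (1/2)²
= 1020 × 0.2500 = 255 kN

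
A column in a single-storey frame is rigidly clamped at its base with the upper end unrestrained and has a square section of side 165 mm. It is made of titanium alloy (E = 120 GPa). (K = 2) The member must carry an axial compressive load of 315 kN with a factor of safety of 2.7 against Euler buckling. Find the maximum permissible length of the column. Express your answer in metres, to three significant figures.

I = a⁴/12 = 165⁴/12 = 6.177×10^7 mm⁴
I = 6.177×10^-5 m⁴
Required critical load P_cr = n·P = 2.7 × 315 = 850.5 kN = 8.505×10^5 N
From P_cr = π²EI/(K·L)²:  L = (1/K)·√(π²EI/P_cr) = (1/2)·√(π²×1.20×10^11×6.177×10^-5/8.505×10^5)
L = 4.64 m

L_max ≈ 4.64 m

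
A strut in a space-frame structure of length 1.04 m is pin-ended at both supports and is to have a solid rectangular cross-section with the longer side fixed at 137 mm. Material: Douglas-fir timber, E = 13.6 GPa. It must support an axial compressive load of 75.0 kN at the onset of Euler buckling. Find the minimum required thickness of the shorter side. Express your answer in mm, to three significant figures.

L_e = K·L = 1 × 1.04 = 1.040 m
Required I = P_cr·L_e²/(π²E) = 7.500×10^4 × 1.040² / (π² × 1.36×10^10) = 6.044×10^-7 m⁴
I_req = 6.044×10^5 mm⁴
Rectangle, weak axis: I_min = h·b³/12 with h = 137 mm fixed  ⇒  b = (12I/h)^(1/3) = 37.5 mm

b ≈ 37.5 mm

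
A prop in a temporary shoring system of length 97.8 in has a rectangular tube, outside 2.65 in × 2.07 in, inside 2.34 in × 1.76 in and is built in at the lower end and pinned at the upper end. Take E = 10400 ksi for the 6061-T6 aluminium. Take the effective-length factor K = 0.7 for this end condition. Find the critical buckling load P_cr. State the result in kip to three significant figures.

P_cr ≈ 19.6 kip

Weak-axis I_min = (h_o·b_o³ − h_i·b_i³)/12 with b_o = 2.07, b_i = 1.760 in (shorter outer/inner sides).
I_min = (2.65×2.07³ − 2.340×1.760³)/12 = 0.8956 in⁴
Effective length L_e = K·L = 0.7 × 97.8 = 68.46 in
P_cr = π²EI / L_e² = π² × 10400×10³ × 0.8956 / 68.46² = 1.962×10^4 lb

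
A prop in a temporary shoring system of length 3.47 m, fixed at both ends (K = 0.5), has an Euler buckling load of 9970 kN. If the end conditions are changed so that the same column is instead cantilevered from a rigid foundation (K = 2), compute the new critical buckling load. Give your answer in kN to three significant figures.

P_cr ≈ 623 kN

P_cr ∝ 1/K², so P_cr,new = P_cr,old × (K_old/K_new)² = 9970 × (0.5/2)²
= 9970 × 0.06250 = 623 kN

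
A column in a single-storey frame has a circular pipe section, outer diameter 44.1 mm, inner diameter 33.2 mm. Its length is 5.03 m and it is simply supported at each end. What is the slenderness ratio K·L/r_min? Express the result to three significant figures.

d_o = 44.1 mm, d_i = 33.2 mm
I = π(d_o⁴ − d_i⁴)/64 = π(44.1⁴ − 33.20⁴)/64 = 1.260×10^5 mm⁴
A = 661.8 mm²;  r_min = √(I/A) = √(1.260×10^5/661.8) = 13.80 mm
L_e = K·L = 1 × 5.03 m = 5.030 m = 5030.0 mm
λ = L_e / r_min = 5030.0 / 13.80 = 364

λ ≈ 364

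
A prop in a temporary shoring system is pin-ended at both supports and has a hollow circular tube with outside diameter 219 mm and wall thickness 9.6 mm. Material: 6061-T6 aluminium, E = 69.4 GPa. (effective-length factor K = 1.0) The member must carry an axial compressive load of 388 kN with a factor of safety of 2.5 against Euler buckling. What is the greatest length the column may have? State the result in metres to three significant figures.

Inner diameter d_i = 219 − 2×9.6 = 199.8 mm
I = π(d_o⁴ − d_i⁴)/64 = π(219⁴ − 199.8⁴)/64 = 3.469×10^7 mm⁴
I = 3.469×10^-5 m⁴
Required critical load P_cr = n·P = 2.5 × 388 = 970.0 kN = 9.700×10^5 N
From P_cr = π²EI/(K·L)²:  L = (1/K)·√(π²EI/P_cr) = (1/1)·√(π²×6.94×10^10×3.469×10^-5/9.700×10^5)
L = 4.95 m

L_max ≈ 4.95 m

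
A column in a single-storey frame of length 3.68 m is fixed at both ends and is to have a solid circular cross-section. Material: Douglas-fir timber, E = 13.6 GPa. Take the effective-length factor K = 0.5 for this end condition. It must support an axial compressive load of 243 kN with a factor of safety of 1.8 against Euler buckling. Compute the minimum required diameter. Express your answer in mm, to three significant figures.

Required P_cr = n·P = 1.8 × 243 = 437.4 kN
L_e = K·L = 0.5 × 3.68 = 1.840 m
Required I = P_cr·L_e²/(π²E) = 4.374×10^5 × 1.840² / (π² × 1.36×10^10) = 1.103×10^-5 m⁴
I_req = 1.103×10^7 mm⁴
Solid circle: I = πd⁴/64  ⇒  d = (64I/π)^(1/4) = (64×1.103×10^7/π)^(1/4) = 122 mm

d ≈ 122 mm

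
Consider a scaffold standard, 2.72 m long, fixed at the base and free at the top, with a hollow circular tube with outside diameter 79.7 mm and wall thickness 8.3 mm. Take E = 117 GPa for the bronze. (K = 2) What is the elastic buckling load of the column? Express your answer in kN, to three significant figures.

P_cr ≈ 46.9 kN

Inner diameter d_i = 79.7 − 2×8.3 = 63.10 mm
I = π(d_o⁴ − d_i⁴)/64 = π(79.7⁴ − 63.10⁴)/64 = 1.202×10^6 mm⁴
I = 1.202×10^6 mm⁴ = 1.202×10^-6 m⁴
Effective length L_e = K·L = 2 × 2.72 = 5.440 m
P_cr = π²EI / L_e² = π² × 117×10⁹ × 1.202×10^-6 / 5.440² = 4.692×10^4 N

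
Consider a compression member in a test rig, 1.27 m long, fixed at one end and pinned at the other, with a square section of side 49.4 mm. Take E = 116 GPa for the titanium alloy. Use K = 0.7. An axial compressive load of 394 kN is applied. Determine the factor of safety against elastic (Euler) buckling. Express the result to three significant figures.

I = a⁴/12 = 49.4⁴/12 = 4.963×10^5 mm⁴
I = 4.963×10^5 mm⁴ = 4.963×10^-7 m⁴
Effective length L_e = K·L = 0.7 × 1.27 = 0.8890 m
P_cr = π²EI / L_e² = π² × 116×10⁹ × 4.963×10^-7 / 0.8890² = 7.189×10^5 N
Factor of safety n = P_cr / P = 718.92 / 394 = 1.82

n ≈ 1.82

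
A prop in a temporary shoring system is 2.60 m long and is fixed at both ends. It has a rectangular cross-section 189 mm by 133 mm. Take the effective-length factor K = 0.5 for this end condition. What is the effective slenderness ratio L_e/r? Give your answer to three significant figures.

Buckling occurs about the weak axis: I_min = h·b³/12 with b = 133 mm (the shorter side).
I_min = 189×133³/12 = 3.705×10^7 mm⁴
A = 2.514×10^4 mm²;  r_min = √(I/A) = √(3.705×10^7/2.514×10^4) = 38.39 mm
L_e = K·L = 0.5 × 2.60 m = 1.300 m = 1300.0 mm
λ = L_e / r_min = 1300.0 / 38.39 = 33.9

λ ≈ 33.9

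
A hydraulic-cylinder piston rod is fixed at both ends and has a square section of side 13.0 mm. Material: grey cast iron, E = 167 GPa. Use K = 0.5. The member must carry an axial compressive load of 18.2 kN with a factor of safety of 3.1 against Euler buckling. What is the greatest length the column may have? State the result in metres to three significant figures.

L_max ≈ 0.527 m

I = a⁴/12 = 13.0⁴/12 = 2.380×10^3 mm⁴
I = 2.380×10^-9 m⁴
Required critical load P_cr = n·P = 3.1 × 18.2 = 56.42 kN = 5.642×10^4 N
From P_cr = π²EI/(K·L)²:  L = (1/K)·√(π²EI/P_cr) = (1/0.5)·√(π²×1.67×10^11×2.380×10^-9/5.642×10^4)
L = 0.527 m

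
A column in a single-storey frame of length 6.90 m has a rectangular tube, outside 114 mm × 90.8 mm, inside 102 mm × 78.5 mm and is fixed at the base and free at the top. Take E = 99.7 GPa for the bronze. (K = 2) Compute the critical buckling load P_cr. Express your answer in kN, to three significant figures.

P_cr ≈ 15.5 kN

Weak-axis I_min = (h_o·b_o³ − h_i·b_i³)/12 with b_o = 90.8, b_i = 78.50 mm (shorter outer/inner sides).
I_min = (114×90.8³ − 102.0×78.50³)/12 = 3.000×10^6 mm⁴
I = 3.000×10^6 mm⁴ = 3.000×10^-6 m⁴
Effective length L_e = K·L = 2 × 6.90 = 13.80 m
P_cr = π²EI / L_e² = π² × 99.7×10⁹ × 3.000×10^-6 / 13.80² = 1.550×10^4 N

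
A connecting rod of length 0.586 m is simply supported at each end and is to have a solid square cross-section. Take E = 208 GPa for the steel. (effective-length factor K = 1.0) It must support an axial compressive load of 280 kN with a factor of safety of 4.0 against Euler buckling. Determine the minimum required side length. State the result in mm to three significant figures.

Required P_cr = n·P = 4.0 × 280 = 1120 kN
L_e = K·L = 1 × 0.586 = 0.5860 m
Required I = P_cr·L_e²/(π²E) = 1.120×10^6 × 0.5860² / (π² × 2.08×10^11) = 1.873×10^-7 m⁴
I_req = 1.873×10^5 mm⁴
Solid square: I = a⁴/12  ⇒  a = (12I)^(1/4) = (12×1.873×10^5)^(1/4) = 38.7 mm

a ≈ 38.7 mm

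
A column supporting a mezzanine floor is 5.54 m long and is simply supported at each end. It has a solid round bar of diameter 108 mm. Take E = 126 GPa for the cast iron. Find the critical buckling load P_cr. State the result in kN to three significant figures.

P_cr ≈ 271 kN

I = πd⁴/64 = π×108⁴/64 = 6.678×10^6 mm⁴
I = 6.678×10^6 mm⁴ = 6.678×10^-6 m⁴
Effective length L_e = K·L = 1 × 5.54 = 5.540 m
P_cr = π²EI / L_e² = π² × 126×10⁹ × 6.678×10^-6 / 5.540² = 2.706×10^5 N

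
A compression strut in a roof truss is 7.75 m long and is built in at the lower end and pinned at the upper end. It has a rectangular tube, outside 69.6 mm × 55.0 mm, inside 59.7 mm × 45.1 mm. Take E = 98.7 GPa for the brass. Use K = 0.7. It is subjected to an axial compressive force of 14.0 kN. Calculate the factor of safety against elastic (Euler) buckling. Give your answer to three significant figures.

Weak-axis I_min = (h_o·b_o³ − h_i·b_i³)/12 with b_o = 55.0, b_i = 45.10 mm (shorter outer/inner sides).
I_min = (69.6×55.0³ − 59.70×45.10³)/12 = 5.086×10^5 mm⁴
I = 5.086×10^5 mm⁴ = 5.086×10^-7 m⁴
Effective length L_e = K·L = 0.7 × 7.75 = 5.425 m
P_cr = π²EI / L_e² = π² × 98.7×10⁹ × 5.086×10^-7 / 5.425² = 1.683×10^4 N
Factor of safety n = P_cr / P = 16.834 / 14.0 = 1.20

n ≈ 1.20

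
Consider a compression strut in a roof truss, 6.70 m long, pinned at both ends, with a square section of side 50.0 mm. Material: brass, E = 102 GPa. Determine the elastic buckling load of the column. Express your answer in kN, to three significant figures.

I = a⁴/12 = 50.0⁴/12 = 5.208×10^5 mm⁴
I = 5.208×10^5 mm⁴ = 5.208×10^-7 m⁴
Effective length L_e = K·L = 1 × 6.70 = 6.700 m
P_cr = π²EI / L_e² = π² × 102×10⁹ × 5.208×10^-7 / 6.700² = 1.168×10^4 N

P_cr ≈ 11.7 kN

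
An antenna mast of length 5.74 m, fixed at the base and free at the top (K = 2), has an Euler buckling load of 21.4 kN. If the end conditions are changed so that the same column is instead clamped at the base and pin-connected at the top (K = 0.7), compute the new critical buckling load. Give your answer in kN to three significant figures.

P_cr ≈ 175 kN

P_cr ∝ 1/K², so P_cr,new = P_cr,old × (K_old/K_new)² = 21.4 × (2/0.7)²
= 21.4 × 8.163 = 175 kN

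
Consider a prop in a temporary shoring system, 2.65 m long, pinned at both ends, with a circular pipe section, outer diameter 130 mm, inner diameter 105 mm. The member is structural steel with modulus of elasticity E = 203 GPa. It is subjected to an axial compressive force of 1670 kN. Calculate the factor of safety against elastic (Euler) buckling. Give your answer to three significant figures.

d_o = 130 mm, d_i = 105 mm
I = π(d_o⁴ − d_i⁴)/64 = π(130⁴ − 105.0⁴)/64 = 8.053×10^6 mm⁴
I = 8.053×10^6 mm⁴ = 8.053×10^-6 m⁴
Effective length L_e = K·L = 1 × 2.65 = 2.650 m
P_cr = π²EI / L_e² = π² × 203×10⁹ × 8.053×10^-6 / 2.650² = 2.298×10^6 N
Factor of safety n = P_cr / P = 2297.6 / 1670 = 1.38

n ≈ 1.38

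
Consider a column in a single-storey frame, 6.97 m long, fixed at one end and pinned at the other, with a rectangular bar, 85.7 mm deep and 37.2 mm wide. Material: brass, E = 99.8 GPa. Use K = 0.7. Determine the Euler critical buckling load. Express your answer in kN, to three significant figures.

P_cr ≈ 15.2 kN

Buckling occurs about the weak axis: I_min = h·b³/12 with b = 37.2 mm (the shorter side).
I_min = 85.7×37.2³/12 = 3.676×10^5 mm⁴
I = 3.676×10^5 mm⁴ = 3.676×10^-7 m⁴
Effective length L_e = K·L = 0.7 × 6.97 = 4.879 m
P_cr = π²EI / L_e² = π² × 99.8×10⁹ × 3.676×10^-7 / 4.879² = 1.521×10^4 N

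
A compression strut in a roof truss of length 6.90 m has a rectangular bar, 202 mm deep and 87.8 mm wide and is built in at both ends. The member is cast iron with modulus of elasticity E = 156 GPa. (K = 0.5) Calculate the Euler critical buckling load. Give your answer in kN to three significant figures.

Buckling occurs about the weak axis: I_min = h·b³/12 with b = 87.8 mm (the shorter side).
I_min = 202×87.8³/12 = 1.139×10^7 mm⁴
I = 1.139×10^7 mm⁴ = 1.139×10^-5 m⁴
Effective length L_e = K·L = 0.5 × 6.90 = 3.450 m
P_cr = π²EI / L_e² = π² × 156×10⁹ × 1.139×10^-5 / 3.450² = 1.474×10^6 N

P_cr ≈ 1470 kN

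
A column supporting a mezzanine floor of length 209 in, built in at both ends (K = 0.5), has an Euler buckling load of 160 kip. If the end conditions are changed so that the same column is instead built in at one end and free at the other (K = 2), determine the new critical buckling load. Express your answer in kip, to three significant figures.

P_cr ∝ 1/K², so P_cr,new = P_cr,old × (K_old/K_new)² = 160 × (0.5/2)²
= 160 × 0.06250 = 10.0 kip

P_cr ≈ 10.0 kip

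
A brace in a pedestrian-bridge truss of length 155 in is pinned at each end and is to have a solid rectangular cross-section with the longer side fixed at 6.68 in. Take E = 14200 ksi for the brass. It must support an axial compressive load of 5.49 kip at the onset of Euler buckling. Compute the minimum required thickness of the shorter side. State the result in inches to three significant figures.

b ≈ 1.19 in

L_e = K·L = 1 × 155 = 155.0 in
Required I = P_cr·L_e²/(π²E) = 5.490×10^3 × 155.0² / (π² × 1.42×10^7) = 0.9411 in⁴
Rectangle, weak axis: I_min = h·b³/12 with h = 6.68 in fixed  ⇒  b = (12I/h)^(1/3) = 1.19 in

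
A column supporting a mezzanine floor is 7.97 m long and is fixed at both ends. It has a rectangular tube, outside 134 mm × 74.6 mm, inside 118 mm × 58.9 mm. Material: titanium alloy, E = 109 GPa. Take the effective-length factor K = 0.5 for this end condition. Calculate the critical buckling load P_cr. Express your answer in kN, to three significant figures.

P_cr ≈ 178 kN

Weak-axis I_min = (h_o·b_o³ − h_i·b_i³)/12 with b_o = 74.6, b_i = 58.90 mm (shorter outer/inner sides).
I_min = (134×74.6³ − 118.0×58.90³)/12 = 2.627×10^6 mm⁴
I = 2.627×10^6 mm⁴ = 2.627×10^-6 m⁴
Effective length L_e = K·L = 0.5 × 7.97 = 3.985 m
P_cr = π²EI / L_e² = π² × 109×10⁹ × 2.627×10^-6 / 3.985² = 1.779×10^5 N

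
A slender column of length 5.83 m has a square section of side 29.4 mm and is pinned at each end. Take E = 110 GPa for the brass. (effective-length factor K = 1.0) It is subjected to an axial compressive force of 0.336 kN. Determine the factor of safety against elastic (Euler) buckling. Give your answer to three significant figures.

n ≈ 5.92

I = a⁴/12 = 29.4⁴/12 = 6.226×10^4 mm⁴
I = 6.226×10^4 mm⁴ = 6.226×10^-8 m⁴
Effective length L_e = K·L = 1 × 5.83 = 5.830 m
P_cr = π²EI / L_e² = π² × 110×10⁹ × 6.226×10^-8 / 5.830² = 1.989×10^3 N
Factor of safety n = P_cr / P = 1.9887 / 0.336 = 5.92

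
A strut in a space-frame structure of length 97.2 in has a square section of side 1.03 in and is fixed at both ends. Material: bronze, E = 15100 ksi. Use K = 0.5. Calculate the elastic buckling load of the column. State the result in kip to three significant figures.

I = a⁴/12 = 1.03⁴/12 = 9.379×10^-2 in⁴
Effective length L_e = K·L = 0.5 × 97.2 = 48.60 in
P_cr = π²EI / L_e² = π² × 15100×10³ × 9.379×10^-2 / 48.60² = 5.918×10^3 lb

P_cr ≈ 5.92 kip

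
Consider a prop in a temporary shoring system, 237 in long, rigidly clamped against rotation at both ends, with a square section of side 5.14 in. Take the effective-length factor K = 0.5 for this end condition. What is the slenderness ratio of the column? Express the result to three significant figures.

For a square r = a/√12 = 5.14/√12 = 1.484 in
L_e = K·L = 0.5 × 237 = 118.5 in
λ = L_e / r_min = 118.50 / 1.484 = 79.9

λ ≈ 79.9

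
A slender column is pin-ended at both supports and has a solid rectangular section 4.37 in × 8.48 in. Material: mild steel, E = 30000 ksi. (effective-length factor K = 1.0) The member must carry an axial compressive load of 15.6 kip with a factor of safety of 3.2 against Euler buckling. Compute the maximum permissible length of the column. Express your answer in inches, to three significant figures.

L_max ≈ 591 in

Buckling occurs about the weak axis: I_min = h·b³/12 with b = 4.37 in (the shorter side).
I_min = 8.48×4.37³/12 = 58.97 in⁴
Required critical load P_cr = n·P = 3.2 × 15.6 = 49.92 kip = 4.992×10^4 lb
From P_cr = π²EI/(K·L)²:  L = (1/K)·√(π²EI/P_cr) = (1/1)·√(π²×3.00×10^7×58.97/4.992×10^4)
L = 591 in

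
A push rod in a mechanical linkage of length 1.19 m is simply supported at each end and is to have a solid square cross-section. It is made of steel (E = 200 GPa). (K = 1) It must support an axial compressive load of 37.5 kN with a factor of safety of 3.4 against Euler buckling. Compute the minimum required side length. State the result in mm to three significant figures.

a ≈ 32.4 mm

Required P_cr = n·P = 3.4 × 37.5 = 127.5 kN
L_e = K·L = 1 × 1.19 = 1.190 m
Required I = P_cr·L_e²/(π²E) = 1.275×10^5 × 1.190² / (π² × 2.00×10^11) = 9.147×10^-8 m⁴
I_req = 9.147×10^4 mm⁴
Solid square: I = a⁴/12  ⇒  a = (12I)^(1/4) = (12×9.147×10^4)^(1/4) = 32.4 mm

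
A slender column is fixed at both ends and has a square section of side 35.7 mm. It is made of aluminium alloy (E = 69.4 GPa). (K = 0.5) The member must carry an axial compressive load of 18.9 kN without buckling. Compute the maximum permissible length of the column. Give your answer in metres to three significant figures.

I = a⁴/12 = 35.7⁴/12 = 1.354×10^5 mm⁴
I = 1.354×10^-7 m⁴
At the buckling limit P_cr = P = 1.890×10^4 N
From P_cr = π²EI/(K·L)²:  L = (1/K)·√(π²EI/P_cr) = (1/0.5)·√(π²×6.94×10^10×1.354×10^-7/1.890×10^4)
L = 4.43 m

L_max ≈ 4.43 m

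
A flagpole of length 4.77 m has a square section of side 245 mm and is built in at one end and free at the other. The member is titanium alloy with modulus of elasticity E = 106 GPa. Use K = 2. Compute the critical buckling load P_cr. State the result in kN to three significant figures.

I = a⁴/12 = 245⁴/12 = 3.003×10^8 mm⁴
I = 3.003×10^8 mm⁴ = 3.003×10^-4 m⁴
Effective length L_e = K·L = 2 × 4.77 = 9.540 m
P_cr = π²EI / L_e² = π² × 106×10⁹ × 3.003×10^-4 / 9.540² = 3.451×10^6 N

P_cr ≈ 3450 kN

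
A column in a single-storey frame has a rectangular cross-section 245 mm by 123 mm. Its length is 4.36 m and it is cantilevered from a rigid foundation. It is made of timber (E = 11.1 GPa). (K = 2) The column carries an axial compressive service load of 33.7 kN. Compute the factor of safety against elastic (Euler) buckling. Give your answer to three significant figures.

Buckling occurs about the weak axis: I_min = h·b³/12 with b = 123 mm (the shorter side).
I_min = 245×123³/12 = 3.799×10^7 mm⁴
I = 3.799×10^7 mm⁴ = 3.799×10^-5 m⁴
Effective length L_e = K·L = 2 × 4.36 = 8.720 m
P_cr = π²EI / L_e² = π² × 11.1×10⁹ × 3.799×10^-5 / 8.720² = 5.474×10^4 N
Factor of safety n = P_cr / P = 54.738 / 33.7 = 1.62

n ≈ 1.62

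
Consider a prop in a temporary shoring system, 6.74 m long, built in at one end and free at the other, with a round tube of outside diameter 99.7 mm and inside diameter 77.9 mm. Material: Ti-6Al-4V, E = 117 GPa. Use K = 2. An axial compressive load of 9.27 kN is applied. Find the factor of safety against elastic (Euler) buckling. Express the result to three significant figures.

d_o = 99.7 mm, d_i = 77.9 mm
I = π(d_o⁴ − d_i⁴)/64 = π(99.7⁴ − 77.90⁴)/64 = 3.042×10^6 mm⁴
I = 3.042×10^6 mm⁴ = 3.042×10^-6 m⁴
Effective length L_e = K·L = 2 × 6.74 = 13.48 m
P_cr = π²EI / L_e² = π² × 117×10⁹ × 3.042×10^-6 / 13.48² = 1.933×10^4 N
Factor of safety n = P_cr / P = 19.334 / 9.27 = 2.09

n ≈ 2.09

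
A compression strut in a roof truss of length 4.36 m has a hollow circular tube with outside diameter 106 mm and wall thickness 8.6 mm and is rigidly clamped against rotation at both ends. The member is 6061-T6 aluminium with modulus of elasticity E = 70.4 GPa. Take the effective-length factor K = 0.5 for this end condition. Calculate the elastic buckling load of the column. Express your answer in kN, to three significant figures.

Inner diameter d_i = 106 − 2×8.6 = 88.80 mm
I = π(d_o⁴ − d_i⁴)/64 = π(106⁴ − 88.80⁴)/64 = 3.145×10^6 mm⁴
I = 3.145×10^6 mm⁴ = 3.145×10^-6 m⁴
Effective length L_e = K·L = 0.5 × 4.36 = 2.180 m
P_cr = π²EI / L_e² = π² × 70.4×10⁹ × 3.145×10^-6 / 2.180² = 4.598×10^5 N

P_cr ≈ 460 kN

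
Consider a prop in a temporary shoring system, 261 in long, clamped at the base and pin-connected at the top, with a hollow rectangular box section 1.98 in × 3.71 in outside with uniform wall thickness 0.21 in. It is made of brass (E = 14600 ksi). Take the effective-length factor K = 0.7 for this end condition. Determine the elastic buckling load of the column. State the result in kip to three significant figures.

P_cr ≈ 5.87 kip

Inner dimensions: h_i = 3.71 − 2×0.21 = 3.290 in, b_i = 1.98 − 2×0.21 = 1.560 in
Weak-axis I_min = (h_o·b_o³ − h_i·b_i³)/12 with b_o = 1.98, b_i = 1.560 in (shorter outer/inner sides).
I_min = (3.71×1.98³ − 3.290×1.560³)/12 = 1.359 in⁴
Effective length L_e = K·L = 0.7 × 261 = 182.7 in
P_cr = π²EI / L_e² = π² × 14600×10³ × 1.359 / 182.7² = 5.867×10^3 lb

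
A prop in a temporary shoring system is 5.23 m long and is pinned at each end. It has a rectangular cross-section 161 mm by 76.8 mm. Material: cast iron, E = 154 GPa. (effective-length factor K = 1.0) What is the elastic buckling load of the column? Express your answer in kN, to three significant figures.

Buckling occurs about the weak axis: I_min = h·b³/12 with b = 76.8 mm (the shorter side).
I_min = 161×76.8³/12 = 6.078×10^6 mm⁴
I = 6.078×10^6 mm⁴ = 6.078×10^-6 m⁴
Effective length L_e = K·L = 1 × 5.23 = 5.230 m
P_cr = π²EI / L_e² = π² × 154×10⁹ × 6.078×10^-6 / 5.230² = 3.377×10^5 N

P_cr ≈ 338 kN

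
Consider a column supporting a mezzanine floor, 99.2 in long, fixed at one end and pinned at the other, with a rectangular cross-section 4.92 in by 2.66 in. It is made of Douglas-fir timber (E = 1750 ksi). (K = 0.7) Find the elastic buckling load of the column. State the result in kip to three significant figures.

P_cr ≈ 27.6 kip

Buckling occurs about the weak axis: I_min = h·b³/12 with b = 2.66 in (the shorter side).
I_min = 4.92×2.66³/12 = 7.717 in⁴
Effective length L_e = K·L = 0.7 × 99.2 = 69.44 in
P_cr = π²EI / L_e² = π² × 1750×10³ × 7.717 / 69.44² = 2.764×10^4 lb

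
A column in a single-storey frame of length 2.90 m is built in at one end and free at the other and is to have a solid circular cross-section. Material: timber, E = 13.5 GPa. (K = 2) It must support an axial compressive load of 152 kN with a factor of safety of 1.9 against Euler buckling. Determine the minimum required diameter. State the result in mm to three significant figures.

d ≈ 196 mm

Required P_cr = n·P = 1.9 × 152 = 288.8 kN
L_e = K·L = 2 × 2.90 = 5.800 m
Required I = P_cr·L_e²/(π²E) = 2.888×10^5 × 5.800² / (π² × 1.35×10^10) = 7.292×10^-5 m⁴
I_req = 7.292×10^7 mm⁴
Solid circle: I = πd⁴/64  ⇒  d = (64I/π)^(1/4) = (64×7.292×10^7/π)^(1/4) = 196 mm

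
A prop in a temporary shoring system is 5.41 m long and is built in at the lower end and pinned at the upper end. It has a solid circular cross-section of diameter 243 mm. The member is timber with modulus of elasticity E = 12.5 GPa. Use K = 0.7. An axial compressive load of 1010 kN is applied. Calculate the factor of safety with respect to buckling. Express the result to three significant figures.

I = πd⁴/64 = π×243⁴/64 = 1.712×10^8 mm⁴
I = 1.712×10^8 mm⁴ = 1.712×10^-4 m⁴
Effective length L_e = K·L = 0.7 × 5.41 = 3.787 m
P_cr = π²EI / L_e² = π² × 12.5×10⁹ × 1.712×10^-4 / 3.787² = 1.472×10^6 N
Factor of safety n = P_cr / P = 1472.4 / 1010 = 1.46

n ≈ 1.46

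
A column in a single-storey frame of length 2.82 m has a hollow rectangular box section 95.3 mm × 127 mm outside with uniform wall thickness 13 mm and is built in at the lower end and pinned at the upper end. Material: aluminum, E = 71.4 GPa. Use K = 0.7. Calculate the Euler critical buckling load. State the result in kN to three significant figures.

Inner dimensions: h_i = 127 − 2×13 = 101.0 mm, b_i = 95.3 − 2×13 = 69.30 mm
Weak-axis I_min = (h_o·b_o³ − h_i·b_i³)/12 with b_o = 95.3, b_i = 69.30 mm (shorter outer/inner sides).
I_min = (127×95.3³ − 101.0×69.30³)/12 = 6.359×10^6 mm⁴
I = 6.359×10^6 mm⁴ = 6.359×10^-6 m⁴
Effective length L_e = K·L = 0.7 × 2.82 = 1.974 m
P_cr = π²EI / L_e² = π² × 71.4×10⁹ × 6.359×10^-6 / 1.974² = 1.150×10^6 N

P_cr ≈ 1150 kN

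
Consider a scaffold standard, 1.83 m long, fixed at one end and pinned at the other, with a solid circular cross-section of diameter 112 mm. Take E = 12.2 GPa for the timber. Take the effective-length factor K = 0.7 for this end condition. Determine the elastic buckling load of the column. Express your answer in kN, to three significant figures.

P_cr ≈ 567 kN

I = πd⁴/64 = π×112⁴/64 = 7.724×10^6 mm⁴
I = 7.724×10^6 mm⁴ = 7.724×10^-6 m⁴
Effective length L_e = K·L = 0.7 × 1.83 = 1.281 m
P_cr = π²EI / L_e² = π² × 12.2×10⁹ × 7.724×10^-6 / 1.281² = 5.668×10^5 N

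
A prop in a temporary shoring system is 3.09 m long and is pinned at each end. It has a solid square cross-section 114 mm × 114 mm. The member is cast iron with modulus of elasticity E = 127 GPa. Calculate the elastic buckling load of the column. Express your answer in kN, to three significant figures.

I = a⁴/12 = 114⁴/12 = 1.407×10^7 mm⁴
I = 1.407×10^7 mm⁴ = 1.407×10^-5 m⁴
Effective length L_e = K·L = 1 × 3.09 = 3.090 m
P_cr = π²EI / L_e² = π² × 127×10⁹ × 1.407×10^-5 / 3.090² = 1.848×10^6 N

P_cr ≈ 1850 kN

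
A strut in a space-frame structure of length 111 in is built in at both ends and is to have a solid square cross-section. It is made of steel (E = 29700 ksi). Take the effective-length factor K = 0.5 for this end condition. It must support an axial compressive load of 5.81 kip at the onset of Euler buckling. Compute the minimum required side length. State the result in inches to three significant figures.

L_e = K·L = 0.5 × 111 = 55.50 in
Required I = P_cr·L_e²/(π²E) = 5.810×10^3 × 55.50² / (π² × 2.97×10^7) = 6.105×10^-2 in⁴
Solid square: I = a⁴/12  ⇒  a = (12I)^(1/4) = (12×6.105×10^-2)^(1/4) = 0.925 in

a ≈ 0.925 in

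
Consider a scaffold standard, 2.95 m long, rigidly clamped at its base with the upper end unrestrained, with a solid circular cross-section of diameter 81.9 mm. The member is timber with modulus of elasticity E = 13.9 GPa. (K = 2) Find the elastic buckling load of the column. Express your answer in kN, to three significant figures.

P_cr ≈ 8.70 kN

I = πd⁴/64 = π×81.9⁴/64 = 2.209×10^6 mm⁴
I = 2.209×10^6 mm⁴ = 2.209×10^-6 m⁴
Effective length L_e = K·L = 2 × 2.95 = 5.900 m
P_cr = π²EI / L_e² = π² × 13.9×10⁹ × 2.209×10^-6 / 5.900² = 8.704×10^3 N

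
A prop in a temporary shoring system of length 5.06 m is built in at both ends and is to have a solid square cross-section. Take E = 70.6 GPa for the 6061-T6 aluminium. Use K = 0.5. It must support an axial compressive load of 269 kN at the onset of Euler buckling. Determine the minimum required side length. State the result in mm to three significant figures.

L_e = K·L = 0.5 × 5.06 = 2.530 m
Required I = P_cr·L_e²/(π²E) = 2.690×10^5 × 2.530² / (π² × 7.06×10^10) = 2.471×10^-6 m⁴
I_req = 2.471×10^6 mm⁴
Solid square: I = a⁴/12  ⇒  a = (12I)^(1/4) = (12×2.471×10^6)^(1/4) = 73.8 mm

a ≈ 73.8 mm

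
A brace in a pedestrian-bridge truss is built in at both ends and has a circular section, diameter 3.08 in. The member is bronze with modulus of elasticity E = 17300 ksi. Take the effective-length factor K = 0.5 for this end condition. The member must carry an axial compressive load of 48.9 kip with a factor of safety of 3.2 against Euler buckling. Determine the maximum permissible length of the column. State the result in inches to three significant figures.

I = πd⁴/64 = π×3.08⁴/64 = 4.417 in⁴
Required critical load P_cr = n·P = 3.2 × 48.9 = 156.5 kip = 1.565×10^5 lb
From P_cr = π²EI/(K·L)²:  L = (1/K)·√(π²EI/P_cr) = (1/0.5)·√(π²×1.73×10^7×4.417/1.565×10^5)
L = 139 in

L_max ≈ 139 in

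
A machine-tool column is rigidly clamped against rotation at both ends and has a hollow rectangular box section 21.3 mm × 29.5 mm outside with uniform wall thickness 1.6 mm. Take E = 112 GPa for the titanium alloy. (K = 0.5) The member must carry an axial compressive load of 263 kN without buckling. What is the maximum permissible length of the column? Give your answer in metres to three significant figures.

L_max ≈ 0.425 m

Inner dimensions: h_i = 29.5 − 2×1.6 = 26.30 mm, b_i = 21.3 − 2×1.6 = 18.10 mm
Weak-axis I_min = (h_o·b_o³ − h_i·b_i³)/12 with b_o = 21.3, b_i = 18.10 mm (shorter outer/inner sides).
I_min = (29.5×21.3³ − 26.30×18.10³)/12 = 1.076×10^4 mm⁴
I = 1.076×10^-8 m⁴
At the buckling limit P_cr = P = 2.630×10^5 N
From P_cr = π²EI/(K·L)²:  L = (1/K)·√(π²EI/P_cr) = (1/0.5)·√(π²×1.12×10^11×1.076×10^-8/2.630×10^5)
L = 0.425 m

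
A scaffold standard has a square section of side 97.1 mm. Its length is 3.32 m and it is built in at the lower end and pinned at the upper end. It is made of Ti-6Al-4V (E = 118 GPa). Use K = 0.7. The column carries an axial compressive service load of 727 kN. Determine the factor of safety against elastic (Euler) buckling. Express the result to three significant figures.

I = a⁴/12 = 97.1⁴/12 = 7.408×10^6 mm⁴
I = 7.408×10^6 mm⁴ = 7.408×10^-6 m⁴
Effective length L_e = K·L = 0.7 × 3.32 = 2.324 m
P_cr = π²EI / L_e² = π² × 118×10⁹ × 7.408×10^-6 / 2.324² = 1.597×10^6 N
Factor of safety n = P_cr / P = 1597.4 / 727 = 2.20

n ≈ 2.20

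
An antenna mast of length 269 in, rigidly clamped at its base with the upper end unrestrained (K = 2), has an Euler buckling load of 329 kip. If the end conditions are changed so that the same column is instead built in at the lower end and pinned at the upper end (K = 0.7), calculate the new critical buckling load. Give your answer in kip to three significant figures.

P_cr ∝ 1/K², so P_cr,new = P_cr,old × (K_old/K_new)² = 329 × (2/0.7)²
= 329 × 8.163 = 2690 kip

P_cr ≈ 2690 kip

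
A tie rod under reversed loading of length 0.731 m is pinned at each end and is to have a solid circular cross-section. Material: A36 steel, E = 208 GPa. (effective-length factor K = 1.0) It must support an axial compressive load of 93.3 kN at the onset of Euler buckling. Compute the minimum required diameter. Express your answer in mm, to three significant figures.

d ≈ 26.5 mm

L_e = K·L = 1 × 0.731 = 0.7310 m
Required I = P_cr·L_e²/(π²E) = 9.330×10^4 × 0.7310² / (π² × 2.08×10^11) = 2.429×10^-8 m⁴
I_req = 2.429×10^4 mm⁴
Solid circle: I = πd⁴/64  ⇒  d = (64I/π)^(1/4) = (64×2.429×10^4/π)^(1/4) = 26.5 mm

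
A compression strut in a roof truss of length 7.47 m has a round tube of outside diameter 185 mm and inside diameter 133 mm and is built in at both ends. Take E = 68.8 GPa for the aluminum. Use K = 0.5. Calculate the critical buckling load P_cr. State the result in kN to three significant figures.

d_o = 185 mm, d_i = 133 mm
I = π(d_o⁴ − d_i⁴)/64 = π(185⁴ − 133.0⁴)/64 = 4.214×10^7 mm⁴
I = 4.214×10^7 mm⁴ = 4.214×10^-5 m⁴
Effective length L_e = K·L = 0.5 × 7.47 = 3.735 m
P_cr = π²EI / L_e² = π² × 68.8×10⁹ × 4.214×10^-5 / 3.735² = 2.051×10^6 N

P_cr ≈ 2050 kN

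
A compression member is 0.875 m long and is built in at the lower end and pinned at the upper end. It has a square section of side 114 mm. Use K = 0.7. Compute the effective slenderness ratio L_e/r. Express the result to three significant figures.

For a square r = a/√12 = 114/√12 = 32.91 mm
L_e = K·L = 0.7 × 0.875 m = 0.6125 m = 612.50 mm
λ = L_e / r_min = 612.50 / 32.91 = 18.6

λ ≈ 18.6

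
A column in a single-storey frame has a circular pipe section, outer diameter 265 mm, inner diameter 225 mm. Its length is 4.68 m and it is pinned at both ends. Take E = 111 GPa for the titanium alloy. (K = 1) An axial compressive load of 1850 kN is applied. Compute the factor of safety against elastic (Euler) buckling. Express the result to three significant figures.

n ≈ 3.14

d_o = 265 mm, d_i = 225 mm
I = π(d_o⁴ − d_i⁴)/64 = π(265⁴ − 225.0⁴)/64 = 1.163×10^8 mm⁴
I = 1.163×10^8 mm⁴ = 1.163×10^-4 m⁴
Effective length L_e = K·L = 1 × 4.68 = 4.680 m
P_cr = π²EI / L_e² = π² × 111×10⁹ × 1.163×10^-4 / 4.680² = 5.816×10^6 N
Factor of safety n = P_cr / P = 5815.7 / 1850 = 3.14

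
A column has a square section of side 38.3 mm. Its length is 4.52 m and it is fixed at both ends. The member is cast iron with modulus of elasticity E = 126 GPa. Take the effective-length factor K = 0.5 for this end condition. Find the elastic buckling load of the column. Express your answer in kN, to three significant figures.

I = a⁴/12 = 38.3⁴/12 = 1.793×10^5 mm⁴
I = 1.793×10^5 mm⁴ = 1.793×10^-7 m⁴
Effective length L_e = K·L = 0.5 × 4.52 = 2.260 m
P_cr = π²EI / L_e² = π² × 126×10⁹ × 1.793×10^-7 / 2.260² = 4.366×10^4 N

P_cr ≈ 43.7 kN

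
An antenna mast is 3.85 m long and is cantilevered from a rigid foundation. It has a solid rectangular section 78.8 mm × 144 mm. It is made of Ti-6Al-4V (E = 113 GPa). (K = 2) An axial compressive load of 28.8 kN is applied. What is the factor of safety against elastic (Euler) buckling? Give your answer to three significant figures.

Buckling occurs about the weak axis: I_min = h·b³/12 with b = 78.8 mm (the shorter side).
I_min = 144×78.8³/12 = 5.872×10^6 mm⁴
I = 5.872×10^6 mm⁴ = 5.872×10^-6 m⁴
Effective length L_e = K·L = 2 × 3.85 = 7.700 m
P_cr = π²EI / L_e² = π² × 113×10⁹ × 5.872×10^-6 / 7.700² = 1.104×10^5 N
Factor of safety n = P_cr / P = 110.45 / 28.8 = 3.83

n ≈ 3.83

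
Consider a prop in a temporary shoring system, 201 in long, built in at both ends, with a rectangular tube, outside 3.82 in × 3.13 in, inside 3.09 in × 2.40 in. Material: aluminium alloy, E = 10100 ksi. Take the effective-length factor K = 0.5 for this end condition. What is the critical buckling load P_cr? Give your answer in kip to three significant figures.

P_cr ≈ 61.2 kip

Weak-axis I_min = (h_o·b_o³ − h_i·b_i³)/12 with b_o = 3.13, b_i = 2.400 in (shorter outer/inner sides).
I_min = (3.82×3.13³ − 3.090×2.400³)/12 = 6.202 in⁴
Effective length L_e = K·L = 0.5 × 201 = 100.5 in
P_cr = π²EI / L_e² = π² × 10100×10³ × 6.202 / 100.5² = 6.121×10^4 lb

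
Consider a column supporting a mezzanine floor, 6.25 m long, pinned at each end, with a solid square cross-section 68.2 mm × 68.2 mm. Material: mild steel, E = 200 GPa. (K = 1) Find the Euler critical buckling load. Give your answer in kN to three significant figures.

I = a⁴/12 = 68.2⁴/12 = 1.803×10^6 mm⁴
I = 1.803×10^6 mm⁴ = 1.803×10^-6 m⁴
Effective length L_e = K·L = 1 × 6.25 = 6.250 m
P_cr = π²EI / L_e² = π² × 200×10⁹ × 1.803×10^-6 / 6.250² = 9.110×10^4 N

P_cr ≈ 91.1 kN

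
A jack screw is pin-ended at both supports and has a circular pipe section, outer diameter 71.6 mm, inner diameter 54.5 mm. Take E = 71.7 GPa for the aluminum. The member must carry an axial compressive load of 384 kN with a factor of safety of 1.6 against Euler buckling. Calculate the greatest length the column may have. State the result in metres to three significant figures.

L_max ≈ 0.994 m

d_o = 71.6 mm, d_i = 54.5 mm
I = π(d_o⁴ − d_i⁴)/64 = π(71.6⁴ − 54.50⁴)/64 = 8.570×10^5 mm⁴
I = 8.570×10^-7 m⁴
Required critical load P_cr = n·P = 1.6 × 384 = 614.4 kN = 6.144×10^5 N
From P_cr = π²EI/(K·L)²:  L = (1/K)·√(π²EI/P_cr) = (1/1)·√(π²×7.17×10^10×8.570×10^-7/6.144×10^5)
L = 0.994 m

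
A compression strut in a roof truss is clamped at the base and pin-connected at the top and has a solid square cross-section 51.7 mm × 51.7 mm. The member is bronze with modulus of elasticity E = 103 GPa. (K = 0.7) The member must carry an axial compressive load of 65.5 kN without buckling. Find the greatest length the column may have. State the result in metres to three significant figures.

L_max ≈ 4.34 m

I = a⁴/12 = 51.7⁴/12 = 5.954×10^5 mm⁴
I = 5.954×10^-7 m⁴
At the buckling limit P_cr = P = 6.550×10^4 N
From P_cr = π²EI/(K·L)²:  L = (1/K)·√(π²EI/P_cr) = (1/0.7)·√(π²×1.03×10^11×5.954×10^-7/6.550×10^4)
L = 4.34 m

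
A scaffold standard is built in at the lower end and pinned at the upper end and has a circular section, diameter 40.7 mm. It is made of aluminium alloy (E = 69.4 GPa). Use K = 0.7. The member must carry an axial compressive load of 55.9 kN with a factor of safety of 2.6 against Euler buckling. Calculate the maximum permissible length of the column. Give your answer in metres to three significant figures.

L_max ≈ 1.14 m

I = πd⁴/64 = π×40.7⁴/64 = 1.347×10^5 mm⁴
I = 1.347×10^-7 m⁴
Required critical load P_cr = n·P = 2.6 × 55.9 = 145.3 kN = 1.453×10^5 N
From P_cr = π²EI/(K·L)²:  L = (1/K)·√(π²EI/P_cr) = (1/0.7)·√(π²×6.94×10^10×1.347×10^-7/1.453×10^5)
L = 1.14 m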